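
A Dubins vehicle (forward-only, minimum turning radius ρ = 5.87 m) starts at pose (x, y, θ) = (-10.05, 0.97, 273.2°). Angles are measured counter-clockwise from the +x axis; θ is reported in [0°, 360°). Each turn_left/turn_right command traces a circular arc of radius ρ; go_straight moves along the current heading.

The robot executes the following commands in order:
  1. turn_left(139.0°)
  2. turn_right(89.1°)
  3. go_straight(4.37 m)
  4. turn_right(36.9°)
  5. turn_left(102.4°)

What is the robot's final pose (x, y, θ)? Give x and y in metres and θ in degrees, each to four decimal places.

set_pose: (x, y, θ) = (-10.0500, 0.9700, 273.2000°), ρ = 5.87
turn_left(139.0°): centre at ρ to the left, rotate +139.0° → (0.4491, -2.3001, 412.2000° ≡ 52.2000°)
turn_right(89.1°): centre at ρ to the right, rotate −89.1° → (8.6117, -1.2037, -36.9000° ≡ 323.1000°)
go_straight(4.37): x += 4.37·cos θ, y += 4.37·sin θ → (12.1064, -3.8275, 323.1000°)
turn_right(36.9°): centre at ρ to the right, rotate −36.9° → (14.2188, -6.8840, 286.2000°)
turn_left(102.4°): centre at ρ to the left, rotate +102.4° → (22.6657, -10.4001, 388.6000° ≡ 28.6000°)

(22.6657, -10.4001, 28.6000°)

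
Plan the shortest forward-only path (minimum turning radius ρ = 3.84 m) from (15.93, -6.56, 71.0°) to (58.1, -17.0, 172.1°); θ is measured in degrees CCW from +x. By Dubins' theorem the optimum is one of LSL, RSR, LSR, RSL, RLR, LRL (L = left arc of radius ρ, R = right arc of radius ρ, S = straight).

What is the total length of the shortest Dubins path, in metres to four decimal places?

56.7882 m

Let ψ = atan2(Δy, Δx) = atan2(-10.44, 42.17) = -13.9051° be the start→goal bearing.
Normalize: d = |goal − start| / ρ = 43.443095/3.84 = 11.313306, α = (θ_start − ψ) mod 360° = 84.9051° = 1.481873 rad, β = (θ_goal − ψ) mod 360° = 186.0051° = 3.246401 rad.
Common terms: sin α = 0.996049, cos α = 0.088806, sin β = -0.104617, cos β = -0.994513, cos(α−β) = -0.192522, d² = 127.990892. Work in radians in the unit-radius frame; every candidate has L = ρ·(t + p + q).
LSL: p² = 2 + d² − 2cos(α−β) + 2d(sin α − sin β) = 155.280276; p = √p² = 12.461151; φ = atan2(cos β − cos α, d + sin α − sin β) = -0.087046 rad; t = (φ − α) mod 2π = 4.714266 rad, q = (β − φ) mod 2π = 3.333447 rad → L = 3.84·(4.714266 + 12.461151 + 3.333447) = 3.84·20.508864 = 78.754037 m
RSR: p² = 2 + d² − 2cos(α−β) + 2d(sin β − sin α) = 105.471596; p = √p² = 10.269937; φ = atan2(cos α − cos β, d − sin α + sin β) = 0.105681 rad; t = (α − φ) mod 2π = 1.376192 rad, q = (φ − β) mod 2π = 3.142465 rad → L = 3.84·(1.376192 + 10.269937 + 3.142465) = 3.84·14.788594 = 56.788201 m
LSR: p² = d² − 2 + 2cos(α−β) + 2d(sin α + sin β) = 145.775936; p = √p² = 12.073771; φ = atan2(−cos α − cos β, d + sin α + sin β) − atan2(−2, p) = 0.238231 rad; t = (φ − α) mod 2π = 5.039543 rad, q = (φ − β) mod 2π = 3.275015 rad → L = 3.84·(5.039543 + 12.073771 + 3.275015) = 3.84·20.388329 = 78.291184 m
RSL: p² = d² − 2 + 2cos(α−β) − 2d(sin α + sin β) = 105.435761; p = √p² = 10.268192; φ = atan2(cos α + cos β, d − sin α − sin β) − atan2(2, p) = -0.279054 rad; t = (α − φ) mod 2π = 1.760928 rad, q = (β − φ) mod 2π = 3.525456 rad → L = 3.84·(1.760928 + 10.268192 + 3.525456) = 3.84·15.554575 = 59.729569 m
RLR: c = (6 − d² + 2cos(α−β) + 2d(sin α − sin β))/8 = -12.183950, |c| > 1 → infeasible
LRL: c = (6 − d² + 2cos(α−β) − 2d(sin α − sin β))/8 = -18.410034, |c| > 1 → infeasible
Shortest: RSR with L = 56.788201 m ≈ 56.7882 m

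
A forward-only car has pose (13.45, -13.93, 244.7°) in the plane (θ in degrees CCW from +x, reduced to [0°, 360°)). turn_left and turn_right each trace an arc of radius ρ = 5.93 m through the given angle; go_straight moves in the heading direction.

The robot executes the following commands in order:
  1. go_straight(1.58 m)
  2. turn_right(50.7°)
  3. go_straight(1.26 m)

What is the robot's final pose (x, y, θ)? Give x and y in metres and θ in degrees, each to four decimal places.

set_pose: (x, y, θ) = (13.4500, -13.9300, 244.7000°), ρ = 5.93
go_straight(1.58): x += 1.58·cos θ, y += 1.58·sin θ → (12.7748, -15.3585, 244.7000°)
turn_right(50.7°): centre at ρ to the right, rotate −50.7° → (8.8482, -18.5781, 194.0000°)
go_straight(1.26): x += 1.26·cos θ, y += 1.26·sin θ → (7.6256, -18.8829, 194.0000°)

(7.6256, -18.8829, 194.0000°)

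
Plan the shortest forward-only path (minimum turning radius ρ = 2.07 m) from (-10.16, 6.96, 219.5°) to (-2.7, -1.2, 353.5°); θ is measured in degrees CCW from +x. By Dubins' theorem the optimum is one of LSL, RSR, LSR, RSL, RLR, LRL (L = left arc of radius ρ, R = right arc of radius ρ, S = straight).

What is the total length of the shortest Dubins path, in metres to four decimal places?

Let ψ = atan2(Δy, Δx) = atan2(-8.16, 7.46) = -47.5660° be the start→goal bearing.
Normalize: d = |goal − start| / ρ = 11.056093/2.07 = 5.341108, α = (θ_start − ψ) mod 360° = 267.0660° = 4.661180 rad, β = (θ_goal − ψ) mod 360° = 41.0660° = 0.716736 rad.
Common terms: sin α = -0.998689, cos α = -0.051186, sin β = 0.656927, cos β = 0.753954, cos(α−β) = -0.694658, d² = 28.527434. Work in radians in the unit-radius frame; every candidate has L = ρ·(t + p + q).
LSL: p² = 2 + d² − 2cos(α−β) + 2d(sin α − sin β) = 14.231098; p = √p² = 3.772413; φ = atan2(cos β − cos α, d + sin α − sin β) = 0.215083 rad; t = (φ − α) mod 2π = 1.837088 rad, q = (β − φ) mod 2π = 0.501653 rad → L = 2.07·(1.837088 + 3.772413 + 0.501653) = 2.07·6.111154 = 12.650089 m
RSR: p² = 2 + d² − 2cos(α−β) + 2d(sin β − sin α) = 49.602403; p = √p² = 7.042897; φ = atan2(cos α − cos β, d − sin α + sin β) = -0.114570 rad; t = (α − φ) mod 2π = 4.775750 rad, q = (φ − β) mod 2π = 5.451879 rad → L = 2.07·(4.775750 + 7.042897 + 5.451879) = 2.07·17.270527 = 35.749990 m
LSR: p² = d² − 2 + 2cos(α−β) + 2d(sin α + sin β) = 21.487344; p = √p² = 4.635444; φ = atan2(−cos α − cos β, d + sin α + sin β) − atan2(−2, p) = 0.267671 rad; t = (φ − α) mod 2π = 1.889676 rad, q = (φ − β) mod 2π = 5.834120 rad → L = 2.07·(1.889676 + 4.635444 + 5.834120) = 2.07·12.359241 = 25.583629 m
RSL: p² = d² − 2 + 2cos(α−β) − 2d(sin α + sin β) = 28.788890; p = √p² = 5.365528; φ = atan2(cos α + cos β, d − sin α − sin β) − atan2(2, p) = -0.233757 rad; t = (α − φ) mod 2π = 4.894937 rad, q = (β − φ) mod 2π = 0.950493 rad → L = 2.07·(4.894937 + 5.365528 + 0.950493) = 2.07·11.210958 = 23.206684 m
RLR: c = (6 − d² + 2cos(α−β) + 2d(sin α − sin β))/8 = -5.200300, |c| > 1 → infeasible
LRL: c = (6 − d² + 2cos(α−β) − 2d(sin α − sin β))/8 = -0.778887; p = 2π − arccos c = 3.819499 rad; φ = atan2(cos β − cos α, d + sin α − sin β) = 0.215083 rad; t = (φ − α + p/2) mod 2π = 3.746838 rad, q = (β − α − t + p) mod 2π = 2.411403 rad → L = 2.07·(3.746838 + 3.819499 + 2.411403) = 2.07·9.977740 = 20.653922 m
Shortest: LSL with L = 12.650089 m ≈ 12.6501 m

12.6501 m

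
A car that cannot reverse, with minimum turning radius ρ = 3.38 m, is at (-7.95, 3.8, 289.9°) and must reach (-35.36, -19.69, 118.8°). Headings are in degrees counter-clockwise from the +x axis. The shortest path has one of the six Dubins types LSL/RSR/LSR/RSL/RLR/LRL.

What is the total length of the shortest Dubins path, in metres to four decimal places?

Let ψ = atan2(Δy, Δx) = atan2(-23.49, -27.41) = -139.4039° be the start→goal bearing.
Normalize: d = |goal − start| / ρ = 36.098313/3.38 = 10.679974, α = (θ_start − ψ) mod 360° = 69.3039° = 1.209581 rad, β = (θ_goal − ψ) mod 360° = 258.2039° = 4.506508 rad.
Common terms: sin α = 0.935468, cos α = 0.353412, sin β = -0.978881, cos β = -0.204430, cos(α−β) = -0.987960, d² = 114.061850. Work in radians in the unit-radius frame; every candidate has L = ρ·(t + p + q).
LSL: p² = 2 + d² − 2cos(α−β) + 2d(sin α − sin β) = 158.928168; p = √p² = 12.606672; φ = atan2(cos β − cos α, d + sin α − sin β) = -0.044264 rad; t = (φ − α) mod 2π = 5.029340 rad, q = (β − φ) mod 2π = 4.550772 rad → L = 3.38·(5.029340 + 12.606672 + 4.550772) = 3.38·22.186784 = 74.991329 m
RSR: p² = 2 + d² − 2cos(α−β) + 2d(sin β − sin α) = 77.147372; p = √p² = 8.783358; φ = atan2(cos α − cos β, d − sin α + sin β) = 0.063554 rad; t = (α − φ) mod 2π = 1.146027 rad, q = (φ − β) mod 2π = 1.840232 rad → L = 3.38·(1.146027 + 8.783358 + 1.840232) = 3.38·11.769616 = 39.781302 m
LSR: p² = d² − 2 + 2cos(α−β) + 2d(sin α + sin β) = 109.158625; p = √p² = 10.447900; φ = atan2(−cos α − cos β, d + sin α + sin β) − atan2(−2, p) = 0.175132 rad; t = (φ − α) mod 2π = 5.248737 rad, q = (φ − β) mod 2π = 1.951810 rad → L = 3.38·(5.248737 + 10.447900 + 1.951810) = 3.38·17.648447 = 59.651752 m
RSL: p² = d² − 2 + 2cos(α−β) − 2d(sin α + sin β) = 111.013236; p = √p² = 10.536282; φ = atan2(cos α + cos β, d − sin α − sin β) − atan2(2, p) = -0.173696 rad; t = (α − φ) mod 2π = 1.383277 rad, q = (β − φ) mod 2π = 4.680204 rad → L = 3.38·(1.383277 + 10.536282 + 4.680204) = 3.38·16.599763 = 56.107198 m
RLR: c = (6 − d² + 2cos(α−β) + 2d(sin α − sin β))/8 = -8.643421, |c| > 1 → infeasible
LRL: c = (6 − d² + 2cos(α−β) − 2d(sin α − sin β))/8 = -18.866021, |c| > 1 → infeasible
Shortest: RSR with L = 39.781302 m ≈ 39.7813 m

39.7813 m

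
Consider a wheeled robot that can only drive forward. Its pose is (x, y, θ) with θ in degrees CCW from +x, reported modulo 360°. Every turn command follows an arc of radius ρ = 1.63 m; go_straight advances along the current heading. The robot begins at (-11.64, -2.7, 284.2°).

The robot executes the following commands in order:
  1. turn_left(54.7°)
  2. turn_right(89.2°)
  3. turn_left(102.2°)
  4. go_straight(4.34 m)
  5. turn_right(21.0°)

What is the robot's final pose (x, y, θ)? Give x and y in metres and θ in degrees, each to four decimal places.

(-3.5458, -8.8873, 330.9000°)

set_pose: (x, y, θ) = (-11.6400, -2.7000, 284.2000°), ρ = 1.63
turn_left(54.7°): centre at ρ to the left, rotate +54.7° → (-10.6466, -3.8209, 338.9000°)
turn_right(89.2°): centre at ρ to the right, rotate −89.2° → (-9.7046, -5.9071, 249.7000°)
turn_left(102.2°): centre at ρ to the left, rotate +102.2° → (-8.4055, -8.0863, 351.9000°)
go_straight(4.34): x += 4.34·cos θ, y += 4.34·sin θ → (-4.1088, -8.6978, 351.9000°)
turn_right(21.0°): centre at ρ to the right, rotate −21.0° → (-3.5458, -8.8873, 330.9000°)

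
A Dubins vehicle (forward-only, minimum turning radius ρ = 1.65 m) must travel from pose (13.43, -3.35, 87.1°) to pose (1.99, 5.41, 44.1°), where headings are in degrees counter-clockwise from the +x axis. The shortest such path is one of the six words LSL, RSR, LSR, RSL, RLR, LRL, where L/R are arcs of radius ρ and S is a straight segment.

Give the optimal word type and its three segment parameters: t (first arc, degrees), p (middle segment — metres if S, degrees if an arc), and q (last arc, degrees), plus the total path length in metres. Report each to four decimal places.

LSR: t = 68.7526°, p = 10.9522 m, q = 111.7526°, L = 16.1504 m

Let ψ = atan2(Δy, Δx) = atan2(8.76, -11.44) = 142.5575° be the start→goal bearing.
Normalize: d = |goal − start| / ρ = 14.408720/1.65 = 8.732557, α = (θ_start − ψ) mod 360° = 304.5425° = 5.315270 rad, β = (θ_goal − ψ) mod 360° = 261.5425° = 4.564778 rad.
Common terms: sin α = -0.823706, cos α = 0.567018, sin β = -0.989125, cos β = -0.147075, cos(α−β) = 0.731354, d² = 76.257557. Work in radians in the unit-radius frame; every candidate has L = ρ·(t + p + q).
LSL: p² = 2 + d² − 2cos(α−β) + 2d(sin α − sin β) = 79.683923; p = √p² = 8.926585; φ = atan2(cos β − cos α, d + sin α − sin β) = -0.080082 rad; t = (φ − α) mod 2π = 0.887834 rad, q = (β − φ) mod 2π = 4.644860 rad → L = 1.65·(0.887834 + 8.926585 + 4.644860) = 1.65·14.459279 = 23.857810 m
RSR: p² = 2 + d² − 2cos(α−β) + 2d(sin β − sin α) = 73.905777; p = √p² = 8.596847; φ = atan2(cos α − cos β, d − sin α + sin β) = 0.083160 rad; t = (α − φ) mod 2π = 5.232109 rad, q = (φ − β) mod 2π = 1.801568 rad → L = 1.65·(5.232109 + 8.596847 + 1.801568) = 1.65·15.630524 = 25.790364 m
LSR: p² = d² − 2 + 2cos(α−β) + 2d(sin α + sin β) = 44.058965; p = √p² = 6.637693; φ = atan2(−cos α − cos β, d + sin α + sin β) − atan2(−2, p) = 0.232044 rad; t = (φ − α) mod 2π = 1.199960 rad, q = (φ − β) mod 2π = 1.950452 rad → L = 1.65·(1.199960 + 6.637693 + 1.950452) = 1.65·9.788104 = 16.150372 m
RSL: p² = d² − 2 + 2cos(α−β) − 2d(sin α + sin β) = 107.381565; p = √p² = 10.362508; φ = atan2(cos α + cos β, d − sin α − sin β) − atan2(2, p) = -0.150858 rad; t = (α − φ) mod 2π = 5.466128 rad, q = (β − φ) mod 2π = 4.715636 rad → L = 1.65·(5.466128 + 10.362508 + 4.715636) = 1.65·20.544271 = 33.898047 m
RLR: c = (6 − d² + 2cos(α−β) + 2d(sin α − sin β))/8 = -8.238222, |c| > 1 → infeasible
LRL: c = (6 − d² + 2cos(α−β) − 2d(sin α − sin β))/8 = -8.960490, |c| > 1 → infeasible
Shortest: LSR with L = 16.150372 m ≈ 16.1504 m
Convert LSR to answer units (arcs ×180/π): t = 1.199960·180/π = 68.7526°, p = ρ·p = 1.65·6.637693 = 10.9522 m, q = 1.950452·180/π = 111.7526°, L = 16.1504 m.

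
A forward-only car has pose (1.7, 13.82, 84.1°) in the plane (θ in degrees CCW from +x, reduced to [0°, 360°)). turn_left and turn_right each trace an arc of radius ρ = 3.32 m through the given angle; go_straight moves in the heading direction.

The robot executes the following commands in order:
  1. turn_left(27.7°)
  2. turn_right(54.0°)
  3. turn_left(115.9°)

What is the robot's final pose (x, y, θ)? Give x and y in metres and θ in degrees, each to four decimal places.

set_pose: (x, y, θ) = (1.7000, 13.8200, 84.1000°), ρ = 3.32
turn_left(27.7°): centre at ρ to the left, rotate +27.7° → (1.4802, 15.3942, 111.8000°)
turn_right(54.0°): centre at ρ to the right, rotate −54.0° → (1.7534, 18.3963, 57.8000°)
turn_left(115.9°): centre at ρ to the left, rotate +115.9° → (-0.6917, 23.4654, 173.7000°)

(-0.6917, 23.4654, 173.7000°)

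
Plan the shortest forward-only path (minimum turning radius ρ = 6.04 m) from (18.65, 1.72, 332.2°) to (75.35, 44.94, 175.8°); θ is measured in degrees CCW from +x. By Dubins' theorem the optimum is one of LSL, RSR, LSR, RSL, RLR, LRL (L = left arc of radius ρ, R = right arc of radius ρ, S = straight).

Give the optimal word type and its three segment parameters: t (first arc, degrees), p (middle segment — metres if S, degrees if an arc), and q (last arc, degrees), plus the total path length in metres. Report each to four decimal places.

Let ψ = atan2(Δy, Δx) = atan2(43.22, 56.70) = 37.3167° be the start→goal bearing.
Normalize: d = |goal − start| / ρ = 71.294168/6.04 = 11.803670, α = (θ_start − ψ) mod 360° = 294.8833° = 5.146684 rad, β = (θ_goal − ψ) mod 360° = 138.4833° = 2.416989 rad.
Common terms: sin α = -0.907167, cos α = 0.420771, sin β = 0.662839, cos β = -0.748762, cos(α−β) = -0.916363, d² = 139.326630. Work in radians in the unit-radius frame; every candidate has L = ρ·(t + p + q).
LSL: p² = 2 + d² − 2cos(α−β) + 2d(sin α − sin β) = 106.095697; p = √p² = 10.300277; φ = atan2(cos β − cos α, d + sin α − sin β) = -0.113789 rad; t = (φ − α) mod 2π = 1.022712 rad, q = (β − φ) mod 2π = 2.530778 rad → L = 6.04·(1.022712 + 10.300277 + 2.530778) = 6.04·13.853767 = 83.676752 m
RSR: p² = 2 + d² − 2cos(α−β) + 2d(sin β − sin α) = 180.223015; p = √p² = 13.424717; φ = atan2(cos α − cos β, d − sin α + sin β) = 0.087228 rad; t = (α − φ) mod 2π = 5.059455 rad, q = (φ − β) mod 2π = 3.953425 rad → L = 6.04·(5.059455 + 13.424717 + 3.953425) = 6.04·22.437597 = 135.523085 m
LSR: p² = d² − 2 + 2cos(α−β) + 2d(sin α + sin β) = 129.725966; p = √p² = 11.389731; φ = atan2(−cos α − cos β, d + sin α + sin β) − atan2(−2, p) = 0.202192 rad; t = (φ − α) mod 2π = 1.338693 rad, q = (φ − β) mod 2π = 4.068388 rad → L = 6.04·(1.338693 + 11.389731 + 4.068388) = 6.04·16.796812 = 101.452743 m
RSL: p² = d² − 2 + 2cos(α−β) − 2d(sin α + sin β) = 141.261844; p = √p² = 11.885363; φ = atan2(cos α + cos β, d − sin α − sin β) − atan2(2, p) = -0.193929 rad; t = (α − φ) mod 2π = 5.340613 rad, q = (β − φ) mod 2π = 2.610918 rad → L = 6.04·(5.340613 + 11.885363 + 2.610918) = 6.04·19.836894 = 119.814841 m
RLR: c = (6 − d² + 2cos(α−β) + 2d(sin α − sin β))/8 = -21.527877, |c| > 1 → infeasible
LRL: c = (6 − d² + 2cos(α−β) − 2d(sin α − sin β))/8 = -12.261962, |c| > 1 → infeasible
Shortest: LSL with L = 83.676752 m ≈ 83.6768 m
Convert LSL to answer units (arcs ×180/π): t = 1.022712·180/π = 58.5971°, p = ρ·p = 6.04·10.300277 = 62.2137 m, q = 2.530778·180/π = 145.0029°, L = 83.6768 m.

LSL: t = 58.5971°, p = 62.2137 m, q = 145.0029°, L = 83.6768 m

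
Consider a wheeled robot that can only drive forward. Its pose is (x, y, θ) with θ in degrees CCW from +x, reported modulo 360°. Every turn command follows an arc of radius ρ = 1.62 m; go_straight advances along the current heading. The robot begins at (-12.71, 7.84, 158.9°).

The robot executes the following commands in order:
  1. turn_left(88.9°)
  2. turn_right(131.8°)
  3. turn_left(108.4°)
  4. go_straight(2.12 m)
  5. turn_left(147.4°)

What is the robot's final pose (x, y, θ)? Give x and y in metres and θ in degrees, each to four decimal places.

(-20.3885, 3.0634, 11.8000°)

set_pose: (x, y, θ) = (-12.7100, 7.8400, 158.9000°), ρ = 1.62
turn_left(88.9°): centre at ρ to the left, rotate +88.9° → (-14.7931, 6.9407, 247.8000°)
turn_right(131.8°): centre at ρ to the right, rotate −131.8° → (-17.7491, 6.8427, 116.0000°)
turn_left(108.4°): centre at ρ to the left, rotate +108.4° → (-20.3386, 7.2899, 224.4000°)
go_straight(2.12): x += 2.12·cos θ, y += 2.12·sin θ → (-21.8532, 5.8067, 224.4000°)
turn_left(147.4°): centre at ρ to the left, rotate +147.4° → (-20.3885, 3.0634, 371.8000° ≡ 11.8000°)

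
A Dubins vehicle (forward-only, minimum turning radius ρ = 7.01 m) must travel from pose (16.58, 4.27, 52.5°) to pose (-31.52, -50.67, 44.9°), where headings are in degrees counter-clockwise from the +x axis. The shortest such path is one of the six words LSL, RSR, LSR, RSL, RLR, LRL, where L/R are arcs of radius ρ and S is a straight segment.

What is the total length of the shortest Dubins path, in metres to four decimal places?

115.2068 m

Let ψ = atan2(Δy, Δx) = atan2(-54.94, -48.10) = -131.2022° be the start→goal bearing.
Normalize: d = |goal − start| / ρ = 73.020638/7.01 = 10.416639, α = (θ_start − ψ) mod 360° = 183.7022° = 3.206208 rad, β = (θ_goal − ψ) mod 360° = 176.1022° = 3.073563 rad.
Common terms: sin α = -0.064570, cos α = -0.997913, sin β = 0.067978, cos β = -0.997687, cos(α−β) = 0.991216, d² = 108.506364. Work in radians in the unit-radius frame; every candidate has L = ρ·(t + p + q).
LSL: p² = 2 + d² − 2cos(α−β) + 2d(sin α − sin β) = 105.762532; p = √p² = 10.284091; φ = atan2(cos β − cos α, d + sin α − sin β) = 0.000022 rad; t = (φ − α) mod 2π = 3.077000 rad, q = (β − φ) mod 2π = 3.073541 rad → L = 7.01·(3.077000 + 10.284091 + 3.073541) = 7.01·16.434632 = 115.206767 m
RSR: p² = 2 + d² − 2cos(α−β) + 2d(sin β − sin α) = 111.285334; p = √p² = 10.549186; φ = atan2(cos α − cos β, d − sin α + sin β) = -0.000021 rad; t = (α − φ) mod 2π = 3.206229 rad, q = (φ − β) mod 2π = 3.209601 rad → L = 7.01·(3.206229 + 10.549186 + 3.209601) = 7.01·16.965017 = 118.924768 m
LSR: p² = d² − 2 + 2cos(α−β) + 2d(sin α + sin β) = 108.559787; p = √p² = 10.419203; φ = atan2(−cos α − cos β, d + sin α + sin β) − atan2(−2, p) = 0.378871 rad; t = (φ − α) mod 2π = 3.455848 rad, q = (φ − β) mod 2π = 3.588493 rad → L = 7.01·(3.455848 + 10.419203 + 3.588493) = 7.01·17.463545 = 122.419448 m
RSL: p² = d² − 2 + 2cos(α−β) − 2d(sin α + sin β) = 108.417804; p = √p² = 10.412387; φ = atan2(cos α + cos β, d − sin α − sin β) − atan2(2, p) = -0.379113 rad; t = (α − φ) mod 2π = 3.585320 rad, q = (β − φ) mod 2π = 3.452675 rad → L = 7.01·(3.585320 + 10.412387 + 3.452675) = 7.01·17.450383 = 122.327183 m
RLR: c = (6 − d² + 2cos(α−β) + 2d(sin α − sin β))/8 = -12.910667, |c| > 1 → infeasible
LRL: c = (6 − d² + 2cos(α−β) − 2d(sin α − sin β))/8 = -12.220317, |c| > 1 → infeasible
Shortest: LSL with L = 115.206767 m ≈ 115.2068 m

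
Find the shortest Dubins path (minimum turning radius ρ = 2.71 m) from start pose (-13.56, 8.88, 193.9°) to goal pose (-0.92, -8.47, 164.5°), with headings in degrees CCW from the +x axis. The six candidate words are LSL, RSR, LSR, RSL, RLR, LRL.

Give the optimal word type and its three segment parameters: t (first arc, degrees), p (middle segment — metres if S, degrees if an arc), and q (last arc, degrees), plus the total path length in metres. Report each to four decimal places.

LSR: t = 140.4790°, p = 16.6988 m, q = 169.8790°, L = 31.3783 m

Let ψ = atan2(Δy, Δx) = atan2(-17.35, 12.64) = -53.9255° be the start→goal bearing.
Normalize: d = |goal − start| / ρ = 21.466069/2.71 = 7.921059, α = (θ_start − ψ) mod 360° = 247.8255° = 4.325371 rad, β = (θ_goal − ψ) mod 360° = 218.4255° = 3.812245 rad.
Common terms: sin α = -0.926039, cos α = -0.377428, sin β = -0.621497, cos β = -0.783417, cos(α−β) = 0.871214, d² = 62.743168. Work in radians in the unit-radius frame; every candidate has L = ρ·(t + p + q).
LSL: p² = 2 + d² − 2cos(α−β) + 2d(sin α − sin β) = 58.176151; p = √p² = 7.627329; φ = atan2(cos β − cos α, d + sin α − sin β) = -0.053253 rad; t = (φ − α) mod 2π = 1.904561 rad, q = (β − φ) mod 2π = 3.865498 rad → L = 2.71·(1.904561 + 7.627329 + 3.865498) = 2.71·13.397388 = 36.306921 m
RSR: p² = 2 + d² − 2cos(α−β) + 2d(sin β − sin α) = 67.825329; p = √p² = 8.235613; φ = atan2(cos α − cos β, d − sin α + sin β) = 0.049317 rad; t = (α − φ) mod 2π = 4.276055 rad, q = (φ − β) mod 2π = 2.520257 rad → L = 2.71·(4.276055 + 8.235613 + 2.520257) = 2.71·15.031926 = 40.736518 m
LSR: p² = d² − 2 + 2cos(α−β) + 2d(sin α + sin β) = 37.969353; p = √p² = 6.161928; φ = atan2(−cos α − cos β, d + sin α + sin β) − atan2(−2, p) = 0.494007 rad; t = (φ − α) mod 2π = 2.451821 rad, q = (φ − β) mod 2π = 2.964948 rad → L = 2.71·(2.451821 + 6.161928 + 2.964948) = 2.71·11.578696 = 31.378267 m
RSL: p² = d² − 2 + 2cos(α−β) − 2d(sin α + sin β) = 87.001838; p = √p² = 9.327478; φ = atan2(cos α + cos β, d − sin α − sin β) − atan2(2, p) = -0.333213 rad; t = (α − φ) mod 2π = 4.658584 rad, q = (β − φ) mod 2π = 4.145457 rad → L = 2.71·(4.658584 + 9.327478 + 4.145457) = 2.71·18.131519 = 49.136417 m
RLR: c = (6 − d² + 2cos(α−β) + 2d(sin α − sin β))/8 = -7.478166, |c| > 1 → infeasible
LRL: c = (6 − d² + 2cos(α−β) − 2d(sin α − sin β))/8 = -6.272019, |c| > 1 → infeasible
Shortest: LSR with L = 31.378267 m ≈ 31.3783 m
Convert LSR to answer units (arcs ×180/π): t = 2.451821·180/π = 140.4790°, p = ρ·p = 2.71·6.161928 = 16.6988 m, q = 2.964948·180/π = 169.8790°, L = 31.3783 m.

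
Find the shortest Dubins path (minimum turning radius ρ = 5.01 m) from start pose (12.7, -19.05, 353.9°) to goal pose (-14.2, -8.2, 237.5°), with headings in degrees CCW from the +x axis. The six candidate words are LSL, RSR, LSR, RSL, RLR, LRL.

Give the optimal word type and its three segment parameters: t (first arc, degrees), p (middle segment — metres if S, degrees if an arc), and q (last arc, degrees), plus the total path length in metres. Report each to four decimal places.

Let ψ = atan2(Δy, Δx) = atan2(10.85, -26.90) = 158.0335° be the start→goal bearing.
Normalize: d = |goal − start| / ρ = 29.005732/5.01 = 5.789567, α = (θ_start − ψ) mod 360° = 195.8665° = 3.418515 rad, β = (θ_goal − ψ) mod 360° = 79.4665° = 1.386952 rad.
Common terms: sin α = -0.273396, cos α = -0.961901, sin β = 0.983148, cos β = 0.182811, cos(α−β) = -0.444635, d² = 33.519090. Work in radians in the unit-radius frame; every candidate has L = ρ·(t + p + q).
LSL: p² = 2 + d² − 2cos(α−β) + 2d(sin α − sin β) = 21.858662; p = √p² = 4.675325; φ = atan2(cos β − cos α, d + sin α − sin β) = 0.247356 rad; t = (φ − α) mod 2π = 3.112026 rad, q = (β − φ) mod 2π = 1.139596 rad → L = 5.01·(3.112026 + 4.675325 + 1.139596) = 5.01·8.926947 = 44.724004 m
RSR: p² = 2 + d² − 2cos(α−β) + 2d(sin β − sin α) = 50.958058; p = √p² = 7.138491; φ = atan2(cos α − cos β, d − sin α + sin β) = -0.161053 rad; t = (α − φ) mod 2π = 3.579568 rad, q = (φ − β) mod 2π = 4.735181 rad → L = 5.01·(3.579568 + 7.138491 + 4.735181) = 5.01·15.453240 = 77.420732 m
LSR: p² = d² − 2 + 2cos(α−β) + 2d(sin α + sin β) = 38.848130; p = √p² = 6.232827; φ = atan2(−cos α − cos β, d + sin α + sin β) − atan2(−2, p) = 0.429806 rad; t = (φ − α) mod 2π = 3.294476 rad, q = (φ − β) mod 2π = 5.326040 rad → L = 5.01·(3.294476 + 6.232827 + 5.326040) = 5.01·14.853343 = 74.415247 m
RSL: p² = d² − 2 + 2cos(α−β) − 2d(sin α + sin β) = 22.411509; p = √p² = 4.734080; φ = atan2(cos α + cos β, d − sin α − sin β) − atan2(2, p) = -0.551909 rad; t = (α − φ) mod 2π = 3.970423 rad, q = (β − φ) mod 2π = 1.938860 rad → L = 5.01·(3.970423 + 4.734080 + 1.938860) = 5.01·10.643363 = 53.323250 m
RLR: c = (6 − d² + 2cos(α−β) + 2d(sin α − sin β))/8 = -5.369757, |c| > 1 → infeasible
LRL: c = (6 − d² + 2cos(α−β) − 2d(sin α − sin β))/8 = -1.732333, |c| > 1 → infeasible
Shortest: LSL with L = 44.724004 m ≈ 44.7240 m
Convert LSL to answer units (arcs ×180/π): t = 3.112026·180/π = 178.3060°, p = ρ·p = 5.01·4.675325 = 23.4234 m, q = 1.139596·180/π = 65.2940°, L = 44.7240 m.

LSL: t = 178.3060°, p = 23.4234 m, q = 65.2940°, L = 44.7240 m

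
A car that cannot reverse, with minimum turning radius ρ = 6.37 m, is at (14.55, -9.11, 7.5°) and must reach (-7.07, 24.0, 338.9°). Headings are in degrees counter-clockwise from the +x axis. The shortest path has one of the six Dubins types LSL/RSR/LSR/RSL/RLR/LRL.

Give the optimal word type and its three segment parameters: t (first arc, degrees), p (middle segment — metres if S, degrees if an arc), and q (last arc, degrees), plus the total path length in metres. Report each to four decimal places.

LSR: t = 154.5840°, p = 28.3769 m, q = 183.1840°, L = 65.9291 m

Let ψ = atan2(Δy, Δx) = atan2(33.11, -21.62) = 123.1435° be the start→goal bearing.
Normalize: d = |goal − start| / ρ = 39.543603/6.37 = 6.207787, α = (θ_start − ψ) mod 360° = 244.3565° = 4.264825 rad, β = (θ_goal − ψ) mod 360° = 215.7565° = 3.765661 rad.
Common terms: sin α = -0.901504, cos α = -0.432771, sin β = -0.584341, cos β = -0.811508, cos(α−β) = 0.877983, d² = 38.536618. Work in radians in the unit-radius frame; every candidate has L = ρ·(t + p + q).
LSL: p² = 2 + d² − 2cos(α−β) + 2d(sin α − sin β) = 34.842895; p = √p² = 5.902787; φ = atan2(cos β − cos α, d + sin α − sin β) = -0.064207 rad; t = (φ − α) mod 2π = 1.954154 rad, q = (β − φ) mod 2π = 3.829867 rad → L = 6.37·(1.954154 + 5.902787 + 3.829867) = 6.37·11.686808 = 74.444968 m
RSR: p² = 2 + d² − 2cos(α−β) + 2d(sin β − sin α) = 42.718409; p = √p² = 6.535932; φ = atan2(cos α − cos β, d − sin α + sin β) = 0.057979 rad; t = (α − φ) mod 2π = 4.206846 rad, q = (φ − β) mod 2π = 2.575504 rad → L = 6.37·(4.206846 + 6.535932 + 2.575504) = 6.37·13.318282 = 84.837454 m
LSR: p² = d² − 2 + 2cos(α−β) + 2d(sin α + sin β) = 19.844962; p = √p² = 4.454768; φ = atan2(−cos α − cos β, d + sin α + sin β) − atan2(−2, p) = 0.679639 rad; t = (φ − α) mod 2π = 2.698000 rad, q = (φ − β) mod 2π = 3.197164 rad → L = 6.37·(2.698000 + 4.454768 + 3.197164) = 6.37·10.349932 = 65.929066 m
RSL: p² = d² − 2 + 2cos(α−β) − 2d(sin α + sin β) = 56.740206; p = √p² = 7.532610; φ = atan2(cos α + cos β, d − sin α − sin β) − atan2(2, p) = -0.419864 rad; t = (α − φ) mod 2π = 4.684689 rad, q = (β − φ) mod 2π = 4.185525 rad → L = 6.37·(4.684689 + 7.532610 + 4.185525) = 6.37·16.402824 = 104.485989 m
RLR: c = (6 − d² + 2cos(α−β) + 2d(sin α − sin β))/8 = -4.339801, |c| > 1 → infeasible
LRL: c = (6 − d² + 2cos(α−β) − 2d(sin α − sin β))/8 = -3.355362, |c| > 1 → infeasible
Shortest: LSR with L = 65.929066 m ≈ 65.9291 m
Convert LSR to answer units (arcs ×180/π): t = 2.698000·180/π = 154.5840°, p = ρ·p = 6.37·4.454768 = 28.3769 m, q = 3.197164·180/π = 183.1840°, L = 65.9291 m.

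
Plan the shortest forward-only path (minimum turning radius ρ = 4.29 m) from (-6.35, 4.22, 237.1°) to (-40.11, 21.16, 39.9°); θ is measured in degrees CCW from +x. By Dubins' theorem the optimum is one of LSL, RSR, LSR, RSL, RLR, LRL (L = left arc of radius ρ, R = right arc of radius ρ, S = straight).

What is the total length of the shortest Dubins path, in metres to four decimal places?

Let ψ = atan2(Δy, Δx) = atan2(16.94, -33.76) = 153.3535° be the start→goal bearing.
Normalize: d = |goal − start| / ρ = 37.771698/4.29 = 8.804592, α = (θ_start − ψ) mod 360° = 83.7465° = 1.461651 rad, β = (θ_goal − ψ) mod 360° = 246.5465° = 4.303047 rad.
Common terms: sin α = 0.994050, cos α = 0.108928, sin β = -0.917383, cos β = -0.398005, cos(α−β) = -0.955278, d² = 77.520835. Work in radians in the unit-radius frame; every candidate has L = ρ·(t + p + q).
LSL: p² = 2 + d² − 2cos(α−β) + 2d(sin α − sin β) = 115.090161; p = √p² = 10.728008; φ = atan2(cos β − cos α, d + sin α − sin β) = -0.047271 rad; t = (φ − α) mod 2π = 4.774263 rad, q = (β − φ) mod 2π = 4.350318 rad → L = 4.29·(4.774263 + 10.728008 + 4.350318) = 4.29·19.852590 = 85.167609 m
RSR: p² = 2 + d² − 2cos(α−β) + 2d(sin β − sin α) = 47.772623; p = √p² = 6.911774; φ = atan2(cos α − cos β, d − sin α + sin β) = 0.073409 rad; t = (α − φ) mod 2π = 1.388242 rad, q = (φ − β) mod 2π = 2.053547 rad → L = 4.29·(1.388242 + 6.911774 + 2.053547) = 4.29·10.353564 = 44.416787 m
LSR: p² = d² − 2 + 2cos(α−β) + 2d(sin α + sin β) = 74.960313; p = √p² = 8.657962; φ = atan2(−cos α − cos β, d + sin α + sin β) − atan2(−2, p) = 0.259557 rad; t = (φ − α) mod 2π = 5.081091 rad, q = (φ − β) mod 2π = 2.239695 rad → L = 4.29·(5.081091 + 8.657962 + 2.239695) = 4.29·15.978748 = 68.548827 m
RSL: p² = d² − 2 + 2cos(α−β) − 2d(sin α + sin β) = 72.260244; p = √p² = 8.500603; φ = atan2(cos α + cos β, d − sin α − sin β) − atan2(2, p) = -0.264184 rad; t = (α − φ) mod 2π = 1.725835 rad, q = (β − φ) mod 2π = 4.567231 rad → L = 4.29·(1.725835 + 8.500603 + 4.567231) = 4.29·14.793669 = 63.464839 m
RLR: c = (6 − d² + 2cos(α−β) + 2d(sin α − sin β))/8 = -4.971578, |c| > 1 → infeasible
LRL: c = (6 − d² + 2cos(α−β) − 2d(sin α − sin β))/8 = -13.386270, |c| > 1 → infeasible
Shortest: RSR with L = 44.416787 m ≈ 44.4168 m

44.4168 m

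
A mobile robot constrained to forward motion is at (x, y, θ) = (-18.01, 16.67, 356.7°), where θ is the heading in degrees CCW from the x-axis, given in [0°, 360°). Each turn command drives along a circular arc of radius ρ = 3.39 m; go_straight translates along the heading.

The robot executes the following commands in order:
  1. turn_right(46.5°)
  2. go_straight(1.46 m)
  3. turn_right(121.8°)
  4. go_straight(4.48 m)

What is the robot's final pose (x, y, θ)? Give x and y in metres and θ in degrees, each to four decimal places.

set_pose: (x, y, θ) = (-18.0100, 16.6700, 356.7000°), ρ = 3.39
turn_right(46.5°): centre at ρ to the right, rotate −46.5° → (-15.6159, 15.4737, 310.2000°)
go_straight(1.46): x += 1.46·cos θ, y += 1.46·sin θ → (-14.6735, 14.3586, 310.2000°)
turn_right(121.8°): centre at ρ to the right, rotate −121.8° → (-16.7676, 8.8168, 188.4000°)
go_straight(4.48): x += 4.48·cos θ, y += 4.48·sin θ → (-21.1995, 8.1624, 188.4000°)

(-21.1995, 8.1624, 188.4000°)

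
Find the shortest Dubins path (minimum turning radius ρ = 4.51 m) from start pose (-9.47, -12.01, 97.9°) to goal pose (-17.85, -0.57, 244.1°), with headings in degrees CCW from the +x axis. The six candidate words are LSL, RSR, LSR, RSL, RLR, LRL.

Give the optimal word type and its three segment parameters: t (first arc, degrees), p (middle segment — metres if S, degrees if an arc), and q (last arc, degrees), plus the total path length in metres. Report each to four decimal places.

Let ψ = atan2(Δy, Δx) = atan2(11.44, -8.38) = 126.2234° be the start→goal bearing.
Normalize: d = |goal − start| / ρ = 14.180903/4.51 = 3.144324, α = (θ_start − ψ) mod 360° = 331.6766° = 5.788848 rad, β = (θ_goal − ψ) mod 360° = 117.8766° = 2.057334 rad.
Common terms: sin α = -0.474448, cos α = 0.880283, sin β = 0.883957, cos β = -0.467568, cos(α−β) = -0.830984, d² = 9.886775. Work in radians in the unit-radius frame; every candidate has L = ρ·(t + p + q).
LSL: p² = 2 + d² − 2cos(α−β) + 2d(sin α − sin β) = 5.006212; p = √p² = 2.237457; φ = atan2(cos β − cos α, d + sin α − sin β) = -0.646509 rad; t = (φ − α) mod 2π = 6.131013 rad, q = (β − φ) mod 2π = 2.703843 rad → L = 4.51·(6.131013 + 2.237457 + 2.703843) = 4.51·11.072313 = 49.936133 m
RSR: p² = 2 + d² − 2cos(α−β) + 2d(sin β − sin α) = 22.091277; p = √p² = 4.700136; φ = atan2(cos α − cos β, d − sin α + sin β) = 0.290852 rad; t = (α − φ) mod 2π = 5.497996 rad, q = (φ − β) mod 2π = 4.516703 rad → L = 4.51·(5.497996 + 4.700136 + 4.516703) = 4.51·14.714835 = 66.363906 m
LSR: p² = d² − 2 + 2cos(α−β) + 2d(sin α + sin β) = 8.800063; p = √p² = 2.966490; φ = atan2(−cos α − cos β, d + sin α + sin β) − atan2(−2, p) = 0.477584 rad; t = (φ − α) mod 2π = 0.971921 rad, q = (φ − β) mod 2π = 4.703435 rad → L = 4.51·(0.971921 + 2.966490 + 4.703435) = 4.51·8.641845 = 38.974723 m
RSL: p² = d² − 2 + 2cos(α−β) − 2d(sin α + sin β) = 3.649550; p = √p² = 1.910380; φ = atan2(cos α + cos β, d − sin α − sin β) − atan2(2, p) = -0.658532 rad; t = (α − φ) mod 2π = 0.164194 rad, q = (β − φ) mod 2π = 2.715866 rad → L = 4.51·(0.164194 + 1.910380 + 2.715866) = 4.51·4.790440 = 21.604884 m
RLR: c = (6 − d² + 2cos(α−β) + 2d(sin α − sin β))/8 = -1.761410, |c| > 1 → infeasible
LRL: c = (6 − d² + 2cos(α−β) − 2d(sin α − sin β))/8 = 0.374223; p = 2π − arccos c = 5.095948 rad; φ = atan2(cos β − cos α, d + sin α − sin β) = -0.646509 rad; t = (φ − α + p/2) mod 2π = 2.395802 rad, q = (β − α − t + p) mod 2π = 5.251817 rad → L = 4.51·(2.395802 + 5.095948 + 5.251817) = 4.51·12.743568 = 57.473491 m
Shortest: RSL with L = 21.604884 m ≈ 21.6049 m
Convert RSL to answer units (arcs ×180/π): t = 0.164194·180/π = 9.4076°, p = ρ·p = 4.51·1.910380 = 8.6158 m, q = 2.715866·180/π = 155.6076°, L = 21.6049 m.

RSL: t = 9.4076°, p = 8.6158 m, q = 155.6076°, L = 21.6049 m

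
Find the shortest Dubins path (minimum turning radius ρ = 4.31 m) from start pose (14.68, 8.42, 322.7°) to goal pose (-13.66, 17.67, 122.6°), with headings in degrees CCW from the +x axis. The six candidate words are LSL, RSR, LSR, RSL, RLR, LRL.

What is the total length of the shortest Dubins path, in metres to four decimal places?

41.7600 m

Let ψ = atan2(Δy, Δx) = atan2(9.25, -28.34) = 161.9236° be the start→goal bearing.
Normalize: d = |goal − start| / ρ = 29.811375/4.31 = 6.916792, α = (θ_start − ψ) mod 360° = 160.7764° = 2.806077 rad, β = (θ_goal − ψ) mod 360° = 320.6764° = 5.596858 rad.
Common terms: sin α = 0.329256, cos α = -0.944241, sin β = -0.633700, cos β = 0.773579, cos(α−β) = -0.939094, d² = 47.842017. Work in radians in the unit-radius frame; every candidate has L = ρ·(t + p + q).
LSL: p² = 2 + d² − 2cos(α−β) + 2d(sin α − sin β) = 65.041344; p = √p² = 8.064821; φ = atan2(cos β − cos α, d + sin α − sin β) = 0.214646 rad; t = (φ − α) mod 2π = 3.691754 rad, q = (β − φ) mod 2π = 5.382212 rad → L = 4.31·(3.691754 + 8.064821 + 5.382212) = 4.31·17.138788 = 73.868177 m
RSR: p² = 2 + d² − 2cos(α−β) + 2d(sin β − sin α) = 38.399068; p = √p² = 6.196698; φ = atan2(cos α − cos β, d − sin α + sin β) = -0.280895 rad; t = (α − φ) mod 2π = 3.086971 rad, q = (φ − β) mod 2π = 0.405432 rad → L = 4.31·(3.086971 + 6.196698 + 0.405432) = 4.31·9.689102 = 41.760029 m
LSR: p² = d² − 2 + 2cos(α−β) + 2d(sin α + sin β) = 39.752279; p = √p² = 6.304941; φ = atan2(−cos α − cos β, d + sin α + sin β) − atan2(−2, p) = 0.332975 rad; t = (φ − α) mod 2π = 3.810084 rad, q = (φ − β) mod 2π = 1.019302 rad → L = 4.31·(3.810084 + 6.304941 + 1.019302) = 4.31·11.134327 = 47.988949 m
RSL: p² = d² − 2 + 2cos(α−β) − 2d(sin α + sin β) = 48.175379; p = √p² = 6.940849; φ = atan2(cos α + cos β, d − sin α − sin β) − atan2(2, p) = -0.304178 rad; t = (α − φ) mod 2π = 3.110255 rad, q = (β − φ) mod 2π = 5.901037 rad → L = 4.31·(3.110255 + 6.940849 + 5.901037) = 4.31·15.952140 = 68.753725 m
RLR: c = (6 − d² + 2cos(α−β) + 2d(sin α − sin β))/8 = -3.799883, |c| > 1 → infeasible
LRL: c = (6 − d² + 2cos(α−β) − 2d(sin α − sin β))/8 = -7.130168, |c| > 1 → infeasible
Shortest: RSR with L = 41.760029 m ≈ 41.7600 m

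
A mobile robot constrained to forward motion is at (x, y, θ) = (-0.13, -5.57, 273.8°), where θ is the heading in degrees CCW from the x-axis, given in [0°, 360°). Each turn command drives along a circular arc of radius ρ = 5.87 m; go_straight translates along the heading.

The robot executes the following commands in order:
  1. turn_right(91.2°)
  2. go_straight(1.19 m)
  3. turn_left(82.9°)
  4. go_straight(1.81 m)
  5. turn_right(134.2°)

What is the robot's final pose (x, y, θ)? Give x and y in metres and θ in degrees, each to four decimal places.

set_pose: (x, y, θ) = (-0.1300, -5.5700, 273.8000°), ρ = 5.87
turn_right(91.2°): centre at ρ to the right, rotate −91.2° → (-5.7208, -11.8230, 182.6000°)
go_straight(1.19): x += 1.19·cos θ, y += 1.19·sin θ → (-6.9096, -11.8770, 182.6000°)
turn_left(82.9°): centre at ρ to the left, rotate +82.9° → (-12.4952, -17.2804, 265.5000°)
go_straight(1.81): x += 1.81·cos θ, y += 1.81·sin θ → (-12.6372, -19.0848, 265.5000°)
turn_right(134.2°): centre at ρ to the right, rotate −134.2° → (-22.8990, -22.4984, 131.3000°)

(-22.8990, -22.4984, 131.3000°)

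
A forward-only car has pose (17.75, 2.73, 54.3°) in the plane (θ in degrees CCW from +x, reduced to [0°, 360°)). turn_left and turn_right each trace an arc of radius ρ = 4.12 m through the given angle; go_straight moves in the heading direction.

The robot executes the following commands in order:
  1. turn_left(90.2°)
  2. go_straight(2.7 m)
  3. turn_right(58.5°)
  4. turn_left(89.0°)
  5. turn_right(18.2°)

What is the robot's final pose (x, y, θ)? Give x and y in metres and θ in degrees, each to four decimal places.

(7.8663, 18.4070, 156.8000°)

set_pose: (x, y, θ) = (17.7500, 2.7300, 54.3000°), ρ = 4.12
turn_left(90.2°): centre at ρ to the left, rotate +90.2° → (16.7967, 8.4883, 144.5000°)
go_straight(2.7): x += 2.7·cos θ, y += 2.7·sin θ → (14.5986, 10.0562, 144.5000°)
turn_right(58.5°): centre at ρ to the right, rotate −58.5° → (12.8811, 13.6978, 86.0000°)
turn_left(89.0°): centre at ρ to the left, rotate +89.0° → (9.1303, 18.0895, 175.0000°)
turn_right(18.2°): centre at ρ to the right, rotate −18.2° → (7.8663, 18.4070, 156.8000°)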